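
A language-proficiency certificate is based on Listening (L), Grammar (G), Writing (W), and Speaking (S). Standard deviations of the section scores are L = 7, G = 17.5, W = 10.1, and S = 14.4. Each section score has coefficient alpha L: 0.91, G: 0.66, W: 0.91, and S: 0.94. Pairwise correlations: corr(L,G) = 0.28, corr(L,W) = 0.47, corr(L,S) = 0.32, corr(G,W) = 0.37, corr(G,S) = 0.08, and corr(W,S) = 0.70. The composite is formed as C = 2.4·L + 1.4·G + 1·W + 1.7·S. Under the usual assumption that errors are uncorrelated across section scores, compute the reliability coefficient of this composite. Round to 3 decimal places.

0.904

Var(C) = 2.4²·7² + 1.4²·17.5² + 10.1² + 1.7²·14.4² + 2·[3.36·7·17.5·0.28 + 2.4·7·10.1·0.47 + 4.08·7·14.4·0.32 + 1.4·17.5·10.1·0.37 + 2.38·17.5·14.4·0.08 + 1.7·10.1·14.4·0.70] = 1583.77 + 1278.43 = 2862.2.
Because errors are independent across components, Cov(Tᵢ,Tⱼ) = Cov(Xᵢ,Xⱼ); the off-diagonal part of the true-score variance is the same as above.
True-score variance = [2.4²·7²·0.91 + 1.4²·17.5²·0.66 + 10.1²·0.91 + 1.7²·14.4²·0.94] + 1278.43 = 1309.15 + 1278.43 = 2587.57.
Reliability = 2587.57 / 2862.2 = 0.904.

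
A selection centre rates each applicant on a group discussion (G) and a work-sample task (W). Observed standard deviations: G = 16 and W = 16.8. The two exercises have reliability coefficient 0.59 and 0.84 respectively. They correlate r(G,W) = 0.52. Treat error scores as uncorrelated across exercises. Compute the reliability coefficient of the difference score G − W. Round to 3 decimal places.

0.420

Var(G−W) = 16² + 16.8² − 2·16·16.8·0.52 = 538.24 − 279.552 = 258.688.
Because errors are independent across components, Cov(Tᵢ,Tⱼ) = Cov(Xᵢ,Xⱼ); the off-diagonal part of the true-score variance is the same as above.
True-score variance = [16²·0.59 + 16.8²·0.84] − 279.552 = 388.122 − 279.552 = 108.57.
Reliability = 108.57 / 258.688 = 0.420.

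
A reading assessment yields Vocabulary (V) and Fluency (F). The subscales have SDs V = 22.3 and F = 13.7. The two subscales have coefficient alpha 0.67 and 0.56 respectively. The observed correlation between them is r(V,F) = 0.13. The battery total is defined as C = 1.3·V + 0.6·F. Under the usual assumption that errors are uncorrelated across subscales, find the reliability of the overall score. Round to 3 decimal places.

0.683

Var(C) = 1.3²·22.3² + 0.6²·13.7² + 2·[0.78·22.3·13.7·0.13] = 907.989 + 61.9574 = 969.946.
With uncorrelated errors the cross-covariances are all true-score covariance, so they carry over unchanged; only the diagonal terms shrink to ρᵢσᵢ².
True-score variance = [1.3²·22.3²·0.67 + 0.6²·13.7²·0.56] + 61.9574 = 600.92 + 61.9574 = 662.877.
Reliability = 662.877 / 969.946 = 0.683.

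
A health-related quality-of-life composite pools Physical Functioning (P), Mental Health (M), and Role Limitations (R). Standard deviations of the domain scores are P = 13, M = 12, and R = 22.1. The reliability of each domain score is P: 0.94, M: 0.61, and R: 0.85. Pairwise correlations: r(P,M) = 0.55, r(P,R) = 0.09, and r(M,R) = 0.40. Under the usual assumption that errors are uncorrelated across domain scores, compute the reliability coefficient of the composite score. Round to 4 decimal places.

0.8872

Var(P+M+R) = 13² + 12² + 22.1² + 2·[13·12·0.55 + 13·22.1·0.09 + 12·22.1·0.40] = 801.41 + 435.474 = 1236.88.
Because errors are independent across components, Cov(Tᵢ,Tⱼ) = Cov(Xᵢ,Xⱼ); the off-diagonal part of the true-score variance is the same as above.
True-score variance = [13²·0.94 + 12²·0.61 + 22.1²·0.85] + 435.474 = 661.849 + 435.474 = 1097.32.
Reliability = 1097.32 / 1236.88 = 0.8872.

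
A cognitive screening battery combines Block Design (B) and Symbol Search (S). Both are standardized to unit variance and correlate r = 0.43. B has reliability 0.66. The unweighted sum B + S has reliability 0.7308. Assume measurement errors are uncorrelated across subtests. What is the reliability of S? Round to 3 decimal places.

Var(B+S) = 2 + 2·0.43 = 2.860.
True-score variance = ρ_B + ρ_S + 2·0.43, so 0.7308 = (0.66 + ρ_S + 0.86) / 2.860.
ρ_S = 0.7308·2.860 − 0.66 − 0.86 = 0.570.

0.570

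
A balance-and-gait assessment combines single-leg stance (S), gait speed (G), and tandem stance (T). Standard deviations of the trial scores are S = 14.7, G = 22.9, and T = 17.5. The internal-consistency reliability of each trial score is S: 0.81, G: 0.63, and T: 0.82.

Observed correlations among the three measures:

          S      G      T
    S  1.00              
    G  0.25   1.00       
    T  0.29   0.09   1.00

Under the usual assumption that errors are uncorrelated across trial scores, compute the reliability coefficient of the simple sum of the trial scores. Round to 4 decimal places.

Var(S+G+T) = 14.7² + 22.9² + 17.5² + 2·[14.7·22.9·0.25 + 14.7·17.5·0.29 + 22.9·17.5·0.09] = 1046.75 + 389.655 = 1436.4.
With uncorrelated errors the cross-covariances are all true-score covariance, so they carry over unchanged; only the diagonal terms shrink to ρᵢσᵢ².
True-score variance = [14.7²·0.81 + 22.9²·0.63 + 17.5²·0.82] + 389.655 = 756.536 + 389.655 = 1146.19.
Reliability = 1146.19 / 1436.4 = 0.7980.

0.7980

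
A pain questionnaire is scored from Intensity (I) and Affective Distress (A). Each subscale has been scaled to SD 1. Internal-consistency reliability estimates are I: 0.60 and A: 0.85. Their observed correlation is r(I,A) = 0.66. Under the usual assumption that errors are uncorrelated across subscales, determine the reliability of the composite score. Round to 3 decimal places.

Var(I+A) = 2 + 2·[0.66] = 2 + 1.32 = 3.32.
Under uncorrelated errors the observed covariances equal the true-score covariances, so only the own-variance terms attenuate.
True-score variance = [0.60 + 0.85] + 1.32 = 1.45 + 1.32 = 2.77.
Reliability = 2.77 / 3.32 = 0.834.

0.834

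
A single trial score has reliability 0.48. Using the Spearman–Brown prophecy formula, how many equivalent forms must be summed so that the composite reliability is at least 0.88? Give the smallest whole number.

8

k ≥ ρ*(1−ρ₁)/(ρ₁(1−ρ*)) = 0.88·0.52 / (0.48·0.12) = 7.944.
Smallest integer k = 8.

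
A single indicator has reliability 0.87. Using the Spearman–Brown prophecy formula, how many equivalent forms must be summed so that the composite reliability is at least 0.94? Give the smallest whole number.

k ≥ ρ*(1−ρ₁)/(ρ₁(1−ρ*)) = 0.94·0.13 / (0.87·0.06) = 2.341.
Smallest integer k = 3.

3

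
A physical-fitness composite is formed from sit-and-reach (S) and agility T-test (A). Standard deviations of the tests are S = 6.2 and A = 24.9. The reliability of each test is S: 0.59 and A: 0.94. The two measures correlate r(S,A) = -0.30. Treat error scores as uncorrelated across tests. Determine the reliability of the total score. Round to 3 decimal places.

0.906

Var(S+A) = 6.2² + 24.9² + 2·[6.2·24.9·(-0.30)] = 658.45 − 92.628 = 565.822.
Under uncorrelated errors the observed covariances equal the true-score covariances, so only the own-variance terms attenuate.
True-score variance = [6.2²·0.59 + 24.9²·0.94] − 92.628 = 605.489 − 92.628 = 512.861.
Reliability = 512.861 / 565.822 = 0.906.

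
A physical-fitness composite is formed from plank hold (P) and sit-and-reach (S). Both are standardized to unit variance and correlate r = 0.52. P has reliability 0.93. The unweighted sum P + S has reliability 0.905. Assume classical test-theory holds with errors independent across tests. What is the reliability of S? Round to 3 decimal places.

Var(P+S) = 2 + 2·0.52 = 3.040.
True-score variance = ρ_P + ρ_S + 2·0.52, so 0.905 = (0.93 + ρ_S + 1.04) / 3.040.
ρ_S = 0.905·3.040 − 0.93 − 1.04 = 0.781.

0.781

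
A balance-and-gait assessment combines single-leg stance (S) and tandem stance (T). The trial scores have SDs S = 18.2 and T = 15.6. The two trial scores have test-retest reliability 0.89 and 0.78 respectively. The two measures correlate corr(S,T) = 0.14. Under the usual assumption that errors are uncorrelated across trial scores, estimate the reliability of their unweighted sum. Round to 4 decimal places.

0.8624

Var(S+T) = 18.2² + 15.6² + 2·[18.2·15.6·0.14] = 574.6 + 79.4976 = 654.098.
Under uncorrelated errors the observed covariances equal the true-score covariances, so only the own-variance terms attenuate.
True-score variance = [18.2²·0.89 + 15.6²·0.78] + 79.4976 = 484.624 + 79.4976 = 564.122.
Reliability = 564.122 / 654.098 = 0.8624.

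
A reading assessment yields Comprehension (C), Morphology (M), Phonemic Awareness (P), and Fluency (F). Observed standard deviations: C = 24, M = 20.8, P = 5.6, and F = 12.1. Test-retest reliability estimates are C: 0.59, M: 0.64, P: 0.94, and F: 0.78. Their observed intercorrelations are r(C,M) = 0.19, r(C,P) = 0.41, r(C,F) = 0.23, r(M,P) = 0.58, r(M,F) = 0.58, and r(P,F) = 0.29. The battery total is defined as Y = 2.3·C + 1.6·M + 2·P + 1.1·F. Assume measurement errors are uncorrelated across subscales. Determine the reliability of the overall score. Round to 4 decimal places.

Var(Y) = 2.3²·24² + 1.6²·20.8² + 2²·5.6² + 1.1²·12.1² + 2·[3.68·24·20.8·0.19 + 4.6·24·5.6·0.41 + 2.53·24·12.1·0.23 + 3.2·20.8·5.6·0.58 + 1.76·20.8·12.1·0.58 + 2.2·5.6·12.1·0.29] = 4457.19 + 2575.67 = 7032.87.
Because errors are independent across components, Cov(Tᵢ,Tⱼ) = Cov(Xᵢ,Xⱼ); the off-diagonal part of the true-score variance is the same as above.
True-score variance = [2.3²·24²·0.59 + 1.6²·20.8²·0.64 + 2²·5.6²·0.94 + 1.1²·12.1²·0.78] + 2575.67 = 2762.69 + 2575.67 = 5338.36.
Reliability = 5338.36 / 7032.87 = 0.7591.

0.7591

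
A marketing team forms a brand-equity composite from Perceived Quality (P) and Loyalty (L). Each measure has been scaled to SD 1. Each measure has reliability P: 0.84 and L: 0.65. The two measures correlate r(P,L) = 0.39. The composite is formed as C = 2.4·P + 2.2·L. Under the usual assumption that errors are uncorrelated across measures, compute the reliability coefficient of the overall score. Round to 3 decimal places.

Var(C) = 2.4² + 2.2² + 2·[5.28·0.39] = 10.6 + 4.1184 = 14.7184.
Because errors are independent across components, Cov(Tᵢ,Tⱼ) = Cov(Xᵢ,Xⱼ); the off-diagonal part of the true-score variance is the same as above.
True-score variance = [2.4²·0.84 + 2.2²·0.65] + 4.1184 = 7.9844 + 4.1184 = 12.1028.
Reliability = 12.1028 / 14.7184 = 0.822.

0.822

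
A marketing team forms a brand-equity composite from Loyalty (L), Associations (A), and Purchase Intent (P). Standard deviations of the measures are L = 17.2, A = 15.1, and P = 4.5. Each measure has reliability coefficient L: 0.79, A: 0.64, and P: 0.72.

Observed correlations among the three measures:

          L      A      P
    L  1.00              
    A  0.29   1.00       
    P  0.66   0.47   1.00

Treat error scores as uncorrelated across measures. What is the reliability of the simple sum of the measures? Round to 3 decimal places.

Var(L+A+P) = 17.2² + 15.1² + 4.5² + 2·[17.2·15.1·0.29 + 17.2·4.5·0.66 + 15.1·4.5·0.47] = 544.1 + 316.679 = 860.779.
With uncorrelated errors the cross-covariances are all true-score covariance, so they carry over unchanged; only the diagonal terms shrink to ρᵢσᵢ².
True-score variance = [17.2²·0.79 + 15.1²·0.64 + 4.5²·0.72] + 316.679 = 394.22 + 316.679 = 710.899.
Reliability = 710.899 / 860.779 = 0.826.

0.826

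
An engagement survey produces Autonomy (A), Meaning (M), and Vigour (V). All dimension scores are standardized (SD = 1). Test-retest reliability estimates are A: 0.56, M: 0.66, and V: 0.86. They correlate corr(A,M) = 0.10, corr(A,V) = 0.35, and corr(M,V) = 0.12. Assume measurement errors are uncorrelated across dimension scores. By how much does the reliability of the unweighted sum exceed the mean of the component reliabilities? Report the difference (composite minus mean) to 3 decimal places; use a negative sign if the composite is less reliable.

0.084

Var(sum) = 3 + 1.14 = 4.14; true-score variance = 2.08 + 1.14 = 3.22; composite reliability = 0.7778.
Mean component reliability = 0.6933.
Difference = 0.7778 − 0.6933 = 0.084.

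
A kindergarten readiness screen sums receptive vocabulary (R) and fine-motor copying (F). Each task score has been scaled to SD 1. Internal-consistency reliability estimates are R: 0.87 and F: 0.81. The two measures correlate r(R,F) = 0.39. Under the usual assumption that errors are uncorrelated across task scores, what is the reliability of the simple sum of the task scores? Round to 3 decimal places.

0.885

Var(R+F) = 2 + 2·[0.39] = 2 + 0.78 = 2.78.
Under uncorrelated errors the observed covariances equal the true-score covariances, so only the own-variance terms attenuate.
True-score variance = [0.87 + 0.81] + 0.78 = 1.68 + 0.78 = 2.46.
Reliability = 2.46 / 2.78 = 0.885.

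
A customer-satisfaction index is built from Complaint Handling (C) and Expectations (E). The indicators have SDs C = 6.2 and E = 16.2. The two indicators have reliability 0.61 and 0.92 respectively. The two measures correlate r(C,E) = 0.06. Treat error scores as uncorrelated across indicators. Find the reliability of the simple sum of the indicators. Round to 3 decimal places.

0.885

Var(C+E) = 6.2² + 16.2² + 2·[6.2·16.2·0.06] = 300.88 + 12.0528 = 312.933.
Because errors are independent across components, Cov(Tᵢ,Tⱼ) = Cov(Xᵢ,Xⱼ); the off-diagonal part of the true-score variance is the same as above.
True-score variance = [6.2²·0.61 + 16.2²·0.92] + 12.0528 = 264.893 + 12.0528 = 276.946.
Reliability = 276.946 / 312.933 = 0.885.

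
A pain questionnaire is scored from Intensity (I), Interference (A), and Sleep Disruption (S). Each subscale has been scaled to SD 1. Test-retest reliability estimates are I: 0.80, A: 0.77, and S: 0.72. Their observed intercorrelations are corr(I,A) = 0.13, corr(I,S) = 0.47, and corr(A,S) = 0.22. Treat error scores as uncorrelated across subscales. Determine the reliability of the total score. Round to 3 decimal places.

0.847

Var(I+A+S) = 3 + 2·[0.13 + 0.47 + 0.22] = 3 + 1.64 = 4.64.
Under uncorrelated errors the observed covariances equal the true-score covariances, so only the own-variance terms attenuate.
True-score variance = [0.80 + 0.77 + 0.72] + 1.64 = 2.29 + 1.64 = 3.93.
Reliability = 3.93 / 4.64 = 0.847.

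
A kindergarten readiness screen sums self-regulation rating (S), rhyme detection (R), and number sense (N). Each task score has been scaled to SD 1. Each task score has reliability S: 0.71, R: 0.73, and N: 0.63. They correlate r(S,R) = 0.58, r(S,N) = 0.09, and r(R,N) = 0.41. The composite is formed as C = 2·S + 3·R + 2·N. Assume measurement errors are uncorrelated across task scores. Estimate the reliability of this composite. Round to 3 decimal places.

0.829

Var(C) = 2² + 3² + 2² + 2·[6·0.58 + 4·0.09 + 6·0.41] = 17 + 12.6 = 29.6.
Because errors are independent across components, Cov(Tᵢ,Tⱼ) = Cov(Xᵢ,Xⱼ); the off-diagonal part of the true-score variance is the same as above.
True-score variance = [2²·0.71 + 3²·0.73 + 2²·0.63] + 12.6 = 11.93 + 12.6 = 24.53.
Reliability = 24.53 / 29.6 = 0.829.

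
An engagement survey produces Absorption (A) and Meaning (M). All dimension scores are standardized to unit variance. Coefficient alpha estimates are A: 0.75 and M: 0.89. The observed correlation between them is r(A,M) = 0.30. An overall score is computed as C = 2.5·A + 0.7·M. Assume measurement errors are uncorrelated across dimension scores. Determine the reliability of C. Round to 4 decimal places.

0.7925

Var(C) = 2.5² + 0.7² + 2·[1.75·0.30] = 6.74 + 1.05 = 7.79.
With uncorrelated errors the cross-covariances are all true-score covariance, so they carry over unchanged; only the diagonal terms shrink to ρᵢσᵢ².
True-score variance = [2.5²·0.75 + 0.7²·0.89] + 1.05 = 5.1236 + 1.05 = 6.1736.
Reliability = 6.1736 / 7.79 = 0.7925.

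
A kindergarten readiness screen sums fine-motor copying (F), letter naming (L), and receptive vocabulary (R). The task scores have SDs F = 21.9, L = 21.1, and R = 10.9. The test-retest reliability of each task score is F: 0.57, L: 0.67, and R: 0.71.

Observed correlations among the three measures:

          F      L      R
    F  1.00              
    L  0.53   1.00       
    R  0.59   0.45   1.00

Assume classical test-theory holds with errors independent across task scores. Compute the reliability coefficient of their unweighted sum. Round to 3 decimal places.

0.808

Var(F+L+R) = 21.9² + 21.1² + 10.9² + 2·[21.9·21.1·0.53 + 21.9·10.9·0.59 + 21.1·10.9·0.45] = 1043.63 + 978.484 = 2022.11.
Because errors are independent across components, Cov(Tᵢ,Tⱼ) = Cov(Xᵢ,Xⱼ); the off-diagonal part of the true-score variance is the same as above.
True-score variance = [21.9²·0.57 + 21.1²·0.67 + 10.9²·0.71] + 978.484 = 656.024 + 978.484 = 1634.51.
Reliability = 1634.51 / 2022.11 = 0.808.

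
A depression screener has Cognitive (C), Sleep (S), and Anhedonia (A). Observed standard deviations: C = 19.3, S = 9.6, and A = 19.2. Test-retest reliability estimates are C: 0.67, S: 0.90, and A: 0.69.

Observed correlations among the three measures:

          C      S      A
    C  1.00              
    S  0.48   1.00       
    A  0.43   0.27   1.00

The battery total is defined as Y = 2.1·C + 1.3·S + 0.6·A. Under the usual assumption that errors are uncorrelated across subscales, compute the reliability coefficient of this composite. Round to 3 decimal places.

Var(Y) = 2.1²·19.3² + 1.3²·9.6² + 0.6²·19.2² + 2·[2.73·19.3·9.6·0.48 + 1.26·19.3·19.2·0.43 + 0.78·9.6·19.2·0.27] = 1931.14 + 964.756 = 2895.9.
Under uncorrelated errors the observed covariances equal the true-score covariances, so only the own-variance terms attenuate.
True-score variance = [2.1²·19.3²·0.67 + 1.3²·9.6²·0.90 + 0.6²·19.2²·0.69] + 964.756 = 1332.34 + 964.756 = 2297.1.
Reliability = 2297.1 / 2895.9 = 0.793.

0.793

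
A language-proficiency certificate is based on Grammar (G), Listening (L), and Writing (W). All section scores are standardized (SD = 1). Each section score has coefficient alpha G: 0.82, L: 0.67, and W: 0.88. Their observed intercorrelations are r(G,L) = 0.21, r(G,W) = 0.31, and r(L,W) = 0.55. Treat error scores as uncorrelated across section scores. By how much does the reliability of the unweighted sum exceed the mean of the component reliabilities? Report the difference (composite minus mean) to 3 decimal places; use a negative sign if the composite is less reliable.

0.087

Var(sum) = 3 + 2.14 = 5.14; true-score variance = 2.37 + 2.14 = 4.51; composite reliability = 0.8774.
Mean component reliability = 0.7900.
Difference = 0.8774 − 0.7900 = 0.087.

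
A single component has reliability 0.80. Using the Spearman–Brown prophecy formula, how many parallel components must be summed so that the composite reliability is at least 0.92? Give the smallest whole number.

k ≥ ρ*(1−ρ₁)/(ρ₁(1−ρ*)) = 0.92·0.20 / (0.80·0.08) = 2.875.
Smallest integer k = 3.

3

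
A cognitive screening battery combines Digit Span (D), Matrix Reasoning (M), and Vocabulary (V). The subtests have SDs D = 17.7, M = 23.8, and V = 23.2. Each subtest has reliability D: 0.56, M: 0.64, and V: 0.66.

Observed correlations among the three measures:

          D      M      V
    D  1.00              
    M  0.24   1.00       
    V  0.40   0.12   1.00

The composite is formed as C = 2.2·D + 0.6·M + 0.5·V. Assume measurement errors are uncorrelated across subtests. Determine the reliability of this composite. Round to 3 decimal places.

Var(C) = 2.2²·17.7² + 0.6²·23.8² + 0.5²·23.2² + 2·[1.32·17.7·23.8·0.24 + 1.1·17.7·23.2·0.40 + 0.3·23.8·23.2·0.12] = 1854.8 + 668.029 = 2522.83.
Because errors are independent across components, Cov(Tᵢ,Tⱼ) = Cov(Xᵢ,Xⱼ); the off-diagonal part of the true-score variance is the same as above.
True-score variance = [2.2²·17.7²·0.56 + 0.6²·23.8²·0.64 + 0.5²·23.2²·0.66] + 668.029 = 1068.46 + 668.029 = 1736.49.
Reliability = 1736.49 / 2522.83 = 0.688.

0.688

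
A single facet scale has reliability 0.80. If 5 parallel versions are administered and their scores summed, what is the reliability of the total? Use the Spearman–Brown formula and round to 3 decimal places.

0.952

ρ_k = kρ / (1 + (k−1)ρ) = 5·0.80 / (1 + 4·0.80) = 4.000 / 4.200 = 0.952.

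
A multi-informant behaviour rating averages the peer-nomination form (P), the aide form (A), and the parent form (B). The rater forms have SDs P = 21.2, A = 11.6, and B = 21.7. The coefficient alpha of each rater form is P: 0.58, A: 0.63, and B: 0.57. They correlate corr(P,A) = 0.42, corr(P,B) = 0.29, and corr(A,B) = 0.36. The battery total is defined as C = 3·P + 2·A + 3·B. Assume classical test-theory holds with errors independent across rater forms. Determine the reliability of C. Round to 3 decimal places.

Var(C) = 3²·21.2² + 2²·11.6² + 3²·21.7² + 2·[6·21.2·11.6·0.42 + 9·21.2·21.7·0.29 + 6·11.6·21.7·0.36] = 8821.21 + 4728.28 = 13549.5.
Because errors are independent across components, Cov(Tᵢ,Tⱼ) = Cov(Xᵢ,Xⱼ); the off-diagonal part of the true-score variance is the same as above.
True-score variance = [3²·21.2²·0.58 + 2²·11.6²·0.63 + 3²·21.7²·0.57] + 4728.28 = 5100.83 + 4728.28 = 9829.11.
Reliability = 9829.11 / 13549.5 = 0.725.

0.725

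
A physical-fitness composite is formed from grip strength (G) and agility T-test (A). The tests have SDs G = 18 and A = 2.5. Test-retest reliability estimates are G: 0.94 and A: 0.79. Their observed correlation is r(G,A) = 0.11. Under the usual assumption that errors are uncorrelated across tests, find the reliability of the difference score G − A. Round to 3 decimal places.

Var(G−A) = 18² + 2.5² − 2·18·2.5·0.11 = 330.25 − 9.9 = 320.35.
With uncorrelated errors the cross-covariances are all true-score covariance, so they carry over unchanged; only the diagonal terms shrink to ρᵢσᵢ².
True-score variance = [18²·0.94 + 2.5²·0.79] − 9.9 = 309.498 − 9.9 = 299.598.
Reliability = 299.598 / 320.35 = 0.935.

0.935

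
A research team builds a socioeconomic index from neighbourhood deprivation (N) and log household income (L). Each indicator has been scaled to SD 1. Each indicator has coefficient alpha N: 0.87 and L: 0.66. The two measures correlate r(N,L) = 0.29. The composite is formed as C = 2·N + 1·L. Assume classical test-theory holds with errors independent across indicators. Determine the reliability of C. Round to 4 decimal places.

0.8604

Var(C) = 2² + 1 + 2·[2·0.29] = 5 + 1.16 = 6.16.
Because errors are independent across components, Cov(Tᵢ,Tⱼ) = Cov(Xᵢ,Xⱼ); the off-diagonal part of the true-score variance is the same as above.
True-score variance = [2²·0.87 + 0.66] + 1.16 = 4.14 + 1.16 = 5.3.
Reliability = 5.3 / 6.16 = 0.8604.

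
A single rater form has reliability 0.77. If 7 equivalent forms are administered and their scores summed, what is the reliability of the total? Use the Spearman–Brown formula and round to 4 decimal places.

ρ_k = kρ / (1 + (k−1)ρ) = 7·0.77 / (1 + 6·0.77) = 5.390 / 5.620 = 0.9591.

0.9591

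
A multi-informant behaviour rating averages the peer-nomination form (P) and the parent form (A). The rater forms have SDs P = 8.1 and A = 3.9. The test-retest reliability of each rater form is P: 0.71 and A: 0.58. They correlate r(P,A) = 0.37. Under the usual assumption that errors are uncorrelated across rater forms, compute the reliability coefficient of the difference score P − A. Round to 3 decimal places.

0.558

Var(P−A) = 8.1² + 3.9² − 2·8.1·3.9·0.37 = 80.82 − 23.3766 = 57.4434.
Under uncorrelated errors the observed covariances equal the true-score covariances, so only the own-variance terms attenuate.
True-score variance = [8.1²·0.71 + 3.9²·0.58] − 23.3766 = 55.4049 − 23.3766 = 32.0283.
Reliability = 32.0283 / 57.4434 = 0.558.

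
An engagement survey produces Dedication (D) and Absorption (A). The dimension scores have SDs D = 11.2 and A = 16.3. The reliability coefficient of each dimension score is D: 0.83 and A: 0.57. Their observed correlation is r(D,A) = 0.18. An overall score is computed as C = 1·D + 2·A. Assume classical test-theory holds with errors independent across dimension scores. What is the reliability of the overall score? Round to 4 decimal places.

0.6375

Var(C) = 11.2² + 2²·16.3² + 2·[2·11.2·16.3·0.18] = 1188.2 + 131.443 = 1319.64.
Because errors are independent across components, Cov(Tᵢ,Tⱼ) = Cov(Xᵢ,Xⱼ); the off-diagonal part of the true-score variance is the same as above.
True-score variance = [11.2²·0.83 + 2²·16.3²·0.57] + 131.443 = 709.888 + 131.443 = 841.332.
Reliability = 841.332 / 1319.64 = 0.6375.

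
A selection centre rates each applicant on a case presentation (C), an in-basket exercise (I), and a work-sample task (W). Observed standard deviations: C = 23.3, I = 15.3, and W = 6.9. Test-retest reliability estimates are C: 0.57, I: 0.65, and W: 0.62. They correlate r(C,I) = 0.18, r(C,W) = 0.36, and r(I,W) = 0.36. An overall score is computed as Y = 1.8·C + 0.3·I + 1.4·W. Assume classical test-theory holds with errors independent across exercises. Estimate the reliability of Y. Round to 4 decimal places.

0.6474

Var(Y) = 1.8²·23.3² + 0.3²·15.3² + 1.4²·6.9² + 2·[0.54·23.3·15.3·0.18 + 2.52·23.3·6.9·0.36 + 0.42·15.3·6.9·0.36] = 1873.35 + 392.927 = 2266.27.
With uncorrelated errors the cross-covariances are all true-score covariance, so they carry over unchanged; only the diagonal terms shrink to ρᵢσᵢ².
True-score variance = [1.8²·23.3²·0.57 + 0.3²·15.3²·0.65 + 1.4²·6.9²·0.62] + 392.927 = 1074.16 + 392.927 = 1467.09.
Reliability = 1467.09 / 2266.27 = 0.6474.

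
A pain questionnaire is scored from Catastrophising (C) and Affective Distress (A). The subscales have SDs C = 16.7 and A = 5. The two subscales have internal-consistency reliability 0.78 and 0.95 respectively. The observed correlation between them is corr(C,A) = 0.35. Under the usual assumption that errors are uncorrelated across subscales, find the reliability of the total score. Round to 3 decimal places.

Var(C+A) = 16.7² + 5² + 2·[16.7·5·0.35] = 303.89 + 58.45 = 362.34.
With uncorrelated errors the cross-covariances are all true-score covariance, so they carry over unchanged; only the diagonal terms shrink to ρᵢσᵢ².
True-score variance = [16.7²·0.78 + 5²·0.95] + 58.45 = 241.284 + 58.45 = 299.734.
Reliability = 299.734 / 362.34 = 0.827.

0.827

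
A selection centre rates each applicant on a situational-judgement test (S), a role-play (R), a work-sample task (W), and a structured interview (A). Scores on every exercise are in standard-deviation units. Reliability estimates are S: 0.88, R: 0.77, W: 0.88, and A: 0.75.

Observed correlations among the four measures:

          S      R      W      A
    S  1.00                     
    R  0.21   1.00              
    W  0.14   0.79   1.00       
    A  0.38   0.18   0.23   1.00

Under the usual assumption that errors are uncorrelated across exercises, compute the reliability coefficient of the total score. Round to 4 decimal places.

0.9084

Var(S+R+W+A) = 4 + 2·[0.21 + 0.14 + 0.38 + 0.79 + 0.18 + 0.23] = 4 + 3.86 = 7.86.
With uncorrelated errors the cross-covariances are all true-score covariance, so they carry over unchanged; only the diagonal terms shrink to ρᵢσᵢ².
True-score variance = [0.88 + 0.77 + 0.88 + 0.75] + 3.86 = 3.28 + 3.86 = 7.14.
Reliability = 7.14 / 7.86 = 0.9084.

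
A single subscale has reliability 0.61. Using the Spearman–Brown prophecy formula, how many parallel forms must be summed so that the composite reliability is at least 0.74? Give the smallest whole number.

k ≥ ρ*(1−ρ₁)/(ρ₁(1−ρ*)) = 0.74·0.39 / (0.61·0.26) = 1.820.
Smallest integer k = 2.

2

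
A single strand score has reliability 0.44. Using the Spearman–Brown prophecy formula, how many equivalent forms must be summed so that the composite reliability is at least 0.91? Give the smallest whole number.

13

k ≥ ρ*(1−ρ₁)/(ρ₁(1−ρ*)) = 0.91·0.56 / (0.44·0.09) = 12.869.
Smallest integer k = 13.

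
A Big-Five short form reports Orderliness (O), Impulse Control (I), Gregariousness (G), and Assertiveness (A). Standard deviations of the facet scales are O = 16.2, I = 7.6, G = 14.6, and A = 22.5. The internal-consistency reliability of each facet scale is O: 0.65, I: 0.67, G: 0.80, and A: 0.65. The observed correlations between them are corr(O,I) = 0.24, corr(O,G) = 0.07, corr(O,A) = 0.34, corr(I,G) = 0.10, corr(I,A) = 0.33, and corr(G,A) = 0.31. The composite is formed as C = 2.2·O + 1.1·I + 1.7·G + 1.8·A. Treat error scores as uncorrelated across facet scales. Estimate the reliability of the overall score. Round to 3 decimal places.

Var(C) = 2.2²·16.2² + 1.1²·7.6² + 1.7²·14.6² + 1.8²·22.5² + 2·[2.42·16.2·7.6·0.24 + 3.74·16.2·14.6·0.07 + 3.96·16.2·22.5·0.34 + 1.87·7.6·14.6·0.10 + 1.98·7.6·22.5·0.33 + 3.06·14.6·22.5·0.31] = 3596.38 + 2136.58 = 5732.96.
With uncorrelated errors the cross-covariances are all true-score covariance, so they carry over unchanged; only the diagonal terms shrink to ρᵢσᵢ².
True-score variance = [2.2²·16.2²·0.65 + 1.1²·7.6²·0.67 + 1.7²·14.6²·0.80 + 1.8²·22.5²·0.65] + 2136.58 = 2431.45 + 2136.58 = 4568.03.
Reliability = 4568.03 / 5732.96 = 0.797.

0.797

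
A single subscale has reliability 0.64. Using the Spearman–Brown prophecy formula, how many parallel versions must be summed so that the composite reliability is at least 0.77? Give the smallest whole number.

2

k ≥ ρ*(1−ρ₁)/(ρ₁(1−ρ*)) = 0.77·0.36 / (0.64·0.23) = 1.883.
Smallest integer k = 2.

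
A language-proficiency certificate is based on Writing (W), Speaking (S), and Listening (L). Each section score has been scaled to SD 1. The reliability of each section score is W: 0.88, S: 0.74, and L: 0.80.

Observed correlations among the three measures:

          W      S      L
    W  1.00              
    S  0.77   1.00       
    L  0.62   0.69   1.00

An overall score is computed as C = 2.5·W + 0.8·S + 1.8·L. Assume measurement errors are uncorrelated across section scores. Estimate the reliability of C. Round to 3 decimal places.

0.925

Var(C) = 2.5² + 0.8² + 1.8² + 2·[2·0.77 + 4.5·0.62 + 1.44·0.69] = 10.13 + 10.6472 = 20.7772.
Because errors are independent across components, Cov(Tᵢ,Tⱼ) = Cov(Xᵢ,Xⱼ); the off-diagonal part of the true-score variance is the same as above.
True-score variance = [2.5²·0.88 + 0.8²·0.74 + 1.8²·0.80] + 10.6472 = 8.5656 + 10.6472 = 19.2128.
Reliability = 19.2128 / 20.7772 = 0.925.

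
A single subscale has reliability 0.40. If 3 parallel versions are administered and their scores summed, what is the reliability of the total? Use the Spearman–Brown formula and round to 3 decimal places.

0.667

ρ_k = kρ / (1 + (k−1)ρ) = 3·0.40 / (1 + 2·0.40) = 1.200 / 1.800 = 0.667.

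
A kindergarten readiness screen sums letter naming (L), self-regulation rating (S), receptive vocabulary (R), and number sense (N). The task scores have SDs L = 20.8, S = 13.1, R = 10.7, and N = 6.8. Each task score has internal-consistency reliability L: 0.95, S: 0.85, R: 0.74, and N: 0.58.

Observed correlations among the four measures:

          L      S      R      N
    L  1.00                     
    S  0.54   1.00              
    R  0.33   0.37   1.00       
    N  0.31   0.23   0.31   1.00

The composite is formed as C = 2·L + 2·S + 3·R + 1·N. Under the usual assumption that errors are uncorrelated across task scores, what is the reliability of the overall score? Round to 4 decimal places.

0.9274

Var(C) = 2²·20.8² + 2²·13.1² + 3²·10.7² + 6.8² + 2·[4·20.8·13.1·0.54 + 6·20.8·10.7·0.33 + 2·20.8·6.8·0.31 + 6·13.1·10.7·0.37 + 2·13.1·6.8·0.23 + 3·10.7·6.8·0.31] = 3493.65 + 3073.48 = 6567.13.
Under uncorrelated errors the observed covariances equal the true-score covariances, so only the own-variance terms attenuate.
True-score variance = [2²·20.8²·0.95 + 2²·13.1²·0.85 + 3²·10.7²·0.74 + 6.8²·0.58] + 3073.48 = 3016.83 + 3073.48 = 6090.31.
Reliability = 6090.31 / 6567.13 = 0.9274.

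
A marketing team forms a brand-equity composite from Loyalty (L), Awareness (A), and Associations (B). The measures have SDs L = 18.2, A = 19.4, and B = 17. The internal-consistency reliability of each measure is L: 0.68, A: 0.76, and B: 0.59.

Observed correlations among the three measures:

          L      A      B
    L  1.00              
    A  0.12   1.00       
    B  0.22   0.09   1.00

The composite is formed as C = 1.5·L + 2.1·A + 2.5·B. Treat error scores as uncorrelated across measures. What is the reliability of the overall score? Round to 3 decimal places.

0.740

Var(C) = 1.5²·18.2² + 2.1²·19.4² + 2.5²·17² + 2·[3.15·18.2·19.4·0.12 + 3.75·18.2·17·0.22 + 5.25·19.4·17·0.09] = 4211.29 + 1089.1 = 5300.39.
Under uncorrelated errors the observed covariances equal the true-score covariances, so only the own-variance terms attenuate.
True-score variance = [1.5²·18.2²·0.68 + 2.1²·19.4²·0.76 + 2.5²·17²·0.59] + 1089.1 = 2833.89 + 1089.1 = 3922.99.
Reliability = 3922.99 / 5300.39 = 0.740.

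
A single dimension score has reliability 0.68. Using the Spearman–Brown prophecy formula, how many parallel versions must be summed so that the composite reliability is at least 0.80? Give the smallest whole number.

2

k ≥ ρ*(1−ρ₁)/(ρ₁(1−ρ*)) = 0.80·0.32 / (0.68·0.20) = 1.882.
Smallest integer k = 2.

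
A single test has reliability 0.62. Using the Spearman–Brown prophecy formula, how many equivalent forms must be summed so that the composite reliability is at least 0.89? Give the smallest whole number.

5

k ≥ ρ*(1−ρ₁)/(ρ₁(1−ρ*)) = 0.89·0.38 / (0.62·0.11) = 4.959.
Smallest integer k = 5.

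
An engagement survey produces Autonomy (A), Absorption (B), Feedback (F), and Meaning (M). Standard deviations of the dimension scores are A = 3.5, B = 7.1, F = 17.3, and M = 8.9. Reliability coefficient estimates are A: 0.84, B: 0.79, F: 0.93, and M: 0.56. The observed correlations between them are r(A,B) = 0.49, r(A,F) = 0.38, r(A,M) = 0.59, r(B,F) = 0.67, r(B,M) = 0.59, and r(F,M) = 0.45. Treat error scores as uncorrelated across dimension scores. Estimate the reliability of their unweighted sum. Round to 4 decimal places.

Var(A+B+F+M) = 3.5² + 7.1² + 17.3² + 8.9² + 2·[3.5·7.1·0.49 + 3.5·17.3·0.38 + 3.5·8.9·0.59 + 7.1·17.3·0.67 + 7.1·8.9·0.59 + 17.3·8.9·0.45] = 441.16 + 484.857 = 926.017.
Under uncorrelated errors the observed covariances equal the true-score covariances, so only the own-variance terms attenuate.
True-score variance = [3.5²·0.84 + 7.1²·0.79 + 17.3²·0.93 + 8.9²·0.56] + 484.857 = 372.811 + 484.857 = 857.669.
Reliability = 857.669 / 926.017 = 0.9262.

0.9262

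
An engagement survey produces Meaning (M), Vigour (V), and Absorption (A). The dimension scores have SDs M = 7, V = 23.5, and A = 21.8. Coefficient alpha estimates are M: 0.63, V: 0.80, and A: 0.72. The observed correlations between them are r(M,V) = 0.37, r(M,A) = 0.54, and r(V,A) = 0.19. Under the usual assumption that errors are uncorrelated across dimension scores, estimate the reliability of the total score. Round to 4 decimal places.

0.8320

Var(M+V+A) = 7² + 23.5² + 21.8² + 2·[7·23.5·0.37 + 7·21.8·0.54 + 23.5·21.8·0.19] = 1076.49 + 481.212 = 1557.7.
Because errors are independent across components, Cov(Tᵢ,Tⱼ) = Cov(Xᵢ,Xⱼ); the off-diagonal part of the true-score variance is the same as above.
True-score variance = [7²·0.63 + 23.5²·0.80 + 21.8²·0.72] + 481.212 = 814.843 + 481.212 = 1296.05.
Reliability = 1296.05 / 1557.7 = 0.8320.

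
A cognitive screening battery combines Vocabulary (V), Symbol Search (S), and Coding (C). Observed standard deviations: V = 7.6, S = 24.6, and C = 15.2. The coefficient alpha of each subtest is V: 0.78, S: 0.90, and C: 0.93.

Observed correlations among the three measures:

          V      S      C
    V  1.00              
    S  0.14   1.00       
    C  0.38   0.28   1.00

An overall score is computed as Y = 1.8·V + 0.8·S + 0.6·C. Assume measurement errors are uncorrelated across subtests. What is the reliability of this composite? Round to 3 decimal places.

0.908

Var(Y) = 1.8²·7.6² + 0.8²·24.6² + 0.6²·15.2² + 2·[1.44·7.6·24.6·0.14 + 1.08·7.6·15.2·0.38 + 0.48·24.6·15.2·0.28] = 657.619 + 270.711 = 928.33.
Because errors are independent across components, Cov(Tᵢ,Tⱼ) = Cov(Xᵢ,Xⱼ); the off-diagonal part of the true-score variance is the same as above.
True-score variance = [1.8²·7.6²·0.78 + 0.8²·24.6²·0.90 + 0.6²·15.2²·0.93] + 270.711 = 571.895 + 270.711 = 842.606.
Reliability = 842.606 / 928.33 = 0.908.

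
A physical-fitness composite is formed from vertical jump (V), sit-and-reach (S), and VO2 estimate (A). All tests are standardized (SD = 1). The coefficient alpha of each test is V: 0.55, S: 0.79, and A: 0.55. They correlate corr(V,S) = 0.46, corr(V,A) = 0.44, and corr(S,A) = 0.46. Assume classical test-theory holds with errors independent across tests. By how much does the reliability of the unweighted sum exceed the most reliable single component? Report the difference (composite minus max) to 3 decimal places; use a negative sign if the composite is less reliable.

Var(sum) = 3 + 2.72 = 5.72; true-score variance = 1.89 + 2.72 = 4.61; composite reliability = 0.8059.
Max component reliability = 0.7900.
Difference = 0.8059 − 0.7900 = 0.016.

0.016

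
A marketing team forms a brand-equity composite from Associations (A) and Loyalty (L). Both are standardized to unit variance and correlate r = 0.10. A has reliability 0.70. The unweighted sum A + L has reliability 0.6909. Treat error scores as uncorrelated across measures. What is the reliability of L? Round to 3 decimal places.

0.620

Var(A+L) = 2 + 2·0.10 = 2.200.
True-score variance = ρ_A + ρ_L + 2·0.10, so 0.6909 = (0.70 + ρ_L + 0.20) / 2.200.
ρ_L = 0.6909·2.200 − 0.70 − 0.20 = 0.620.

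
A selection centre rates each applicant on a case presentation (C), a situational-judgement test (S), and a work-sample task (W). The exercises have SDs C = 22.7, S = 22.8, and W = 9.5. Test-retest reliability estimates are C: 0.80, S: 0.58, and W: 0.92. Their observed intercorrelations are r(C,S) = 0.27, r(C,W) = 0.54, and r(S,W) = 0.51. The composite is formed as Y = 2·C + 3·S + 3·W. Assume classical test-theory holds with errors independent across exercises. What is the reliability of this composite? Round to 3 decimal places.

Var(Y) = 2²·22.7² + 3²·22.8² + 3²·9.5² + 2·[6·22.7·22.8·0.27 + 6·22.7·9.5·0.54 + 9·22.8·9.5·0.51] = 7551.97 + 5062.69 = 12614.7.
Because errors are independent across components, Cov(Tᵢ,Tⱼ) = Cov(Xᵢ,Xⱼ); the off-diagonal part of the true-score variance is the same as above.
True-score variance = [2²·22.7²·0.80 + 3²·22.8²·0.58 + 3²·9.5²·0.92] + 5062.69 = 5109.76 + 5062.69 = 10172.5.
Reliability = 10172.5 / 12614.7 = 0.806.

0.806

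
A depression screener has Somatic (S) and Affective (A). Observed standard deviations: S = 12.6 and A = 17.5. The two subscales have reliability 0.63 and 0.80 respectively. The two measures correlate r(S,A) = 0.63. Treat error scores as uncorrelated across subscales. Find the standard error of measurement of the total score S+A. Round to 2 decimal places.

10.95

Var(total) = 465.01 + 277.83 = 742.84.
True-score variance = 345.019 + 277.83 = 622.849, so reliability = 0.8385.
Error variance = 742.84 − 622.849 = 119.991; SEM = √119.991 = 10.95.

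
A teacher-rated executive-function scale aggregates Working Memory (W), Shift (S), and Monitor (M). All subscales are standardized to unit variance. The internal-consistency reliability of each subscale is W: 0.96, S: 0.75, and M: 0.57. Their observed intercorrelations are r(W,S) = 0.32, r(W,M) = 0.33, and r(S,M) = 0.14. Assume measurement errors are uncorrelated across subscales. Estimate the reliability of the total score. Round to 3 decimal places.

0.843

Var(W+S+M) = 3 + 2·[0.32 + 0.33 + 0.14] = 3 + 1.58 = 4.58.
With uncorrelated errors the cross-covariances are all true-score covariance, so they carry over unchanged; only the diagonal terms shrink to ρᵢσᵢ².
True-score variance = [0.96 + 0.75 + 0.57] + 1.58 = 2.28 + 1.58 = 3.86.
Reliability = 3.86 / 4.58 = 0.843.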